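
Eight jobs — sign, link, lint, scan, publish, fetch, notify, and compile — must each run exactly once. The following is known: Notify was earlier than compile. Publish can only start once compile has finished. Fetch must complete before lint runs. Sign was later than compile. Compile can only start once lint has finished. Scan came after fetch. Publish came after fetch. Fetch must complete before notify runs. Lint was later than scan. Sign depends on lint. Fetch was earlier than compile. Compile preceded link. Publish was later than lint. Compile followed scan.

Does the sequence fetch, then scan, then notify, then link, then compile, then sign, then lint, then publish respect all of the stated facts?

The constraints require lint before sign, but in the proposed sequence sign appears ahead of lint. That one violation is enough.

no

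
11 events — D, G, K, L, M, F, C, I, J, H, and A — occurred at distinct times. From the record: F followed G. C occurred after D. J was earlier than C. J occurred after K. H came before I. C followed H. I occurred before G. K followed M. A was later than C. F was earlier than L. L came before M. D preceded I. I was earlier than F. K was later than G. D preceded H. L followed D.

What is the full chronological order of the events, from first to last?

The constraints fix every adjacent pair, so only one ordering works:
D → H → I → G → F → L → M → K → J → C → A.

D, H, I, G, F, L, M, K, J, C, A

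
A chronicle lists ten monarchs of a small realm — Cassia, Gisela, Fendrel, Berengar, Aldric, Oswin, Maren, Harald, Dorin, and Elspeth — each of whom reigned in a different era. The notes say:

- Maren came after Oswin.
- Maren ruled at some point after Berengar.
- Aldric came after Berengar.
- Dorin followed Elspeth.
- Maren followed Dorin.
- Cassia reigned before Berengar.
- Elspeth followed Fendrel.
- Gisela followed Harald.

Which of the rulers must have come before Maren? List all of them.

Berengar, Cassia, Dorin, Elspeth, Fendrel, Oswin

Directly stated before Maren: Berengar, Dorin, and Oswin.
Cassia reaches Maren via Cassia → Berengar → Maren.
Elspeth reaches Maren via Elspeth → Dorin → Maren.
Fendrel reaches Maren via Fendrel → Elspeth → Dorin → Maren.
No chain forces Gisela (or any of the others) ahead of Maren.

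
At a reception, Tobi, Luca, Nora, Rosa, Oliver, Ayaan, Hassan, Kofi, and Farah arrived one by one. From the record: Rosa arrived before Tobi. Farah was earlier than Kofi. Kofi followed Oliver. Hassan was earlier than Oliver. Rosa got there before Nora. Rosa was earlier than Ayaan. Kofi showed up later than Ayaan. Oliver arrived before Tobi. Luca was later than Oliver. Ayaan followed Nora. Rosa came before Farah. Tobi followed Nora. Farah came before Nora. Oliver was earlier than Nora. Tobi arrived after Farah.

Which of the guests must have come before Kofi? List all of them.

Directly stated before Kofi: Ayaan, Farah, and Oliver.
Hassan reaches Kofi via Hassan → Oliver → Kofi.
Nora reaches Kofi via Nora → Ayaan → Kofi.
Rosa reaches Kofi via Rosa → Farah → Kofi.
No chain forces Luca (or any of the others) ahead of Kofi.

Ayaan, Farah, Hassan, Nora, Oliver, Rosa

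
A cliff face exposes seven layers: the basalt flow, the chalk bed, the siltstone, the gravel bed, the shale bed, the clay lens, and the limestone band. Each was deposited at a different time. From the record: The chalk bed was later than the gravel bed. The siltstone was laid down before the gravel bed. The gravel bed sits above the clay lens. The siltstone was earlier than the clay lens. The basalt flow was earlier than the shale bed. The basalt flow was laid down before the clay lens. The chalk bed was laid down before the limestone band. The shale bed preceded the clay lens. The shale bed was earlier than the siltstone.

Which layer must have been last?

the limestone band

Every other layer has a chain of constraints placing it before the limestone band, so the limestone band is last.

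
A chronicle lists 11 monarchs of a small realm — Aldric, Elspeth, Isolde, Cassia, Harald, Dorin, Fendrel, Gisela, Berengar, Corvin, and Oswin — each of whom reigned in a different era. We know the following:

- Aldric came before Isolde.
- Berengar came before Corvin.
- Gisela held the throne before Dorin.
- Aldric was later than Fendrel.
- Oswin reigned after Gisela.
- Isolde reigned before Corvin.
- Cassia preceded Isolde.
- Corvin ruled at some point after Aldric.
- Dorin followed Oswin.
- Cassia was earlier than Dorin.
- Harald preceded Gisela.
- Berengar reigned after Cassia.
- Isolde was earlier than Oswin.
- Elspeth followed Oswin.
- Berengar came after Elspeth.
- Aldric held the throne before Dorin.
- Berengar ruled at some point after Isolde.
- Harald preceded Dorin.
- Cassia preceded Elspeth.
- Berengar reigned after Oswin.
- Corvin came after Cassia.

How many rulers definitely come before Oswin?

Directly stated before Oswin: Gisela and Isolde.
Aldric reaches Oswin via Aldric → Isolde → Oswin.
Cassia reaches Oswin via Cassia → Isolde → Oswin.
Fendrel reaches Oswin via Fendrel → Aldric → Isolde → Oswin.
Likewise Harald reaches Oswin by chaining the stated constraints.
That's Aldric, Cassia, Fendrel, Gisela, Harald, and Isolde — 6 in all.

6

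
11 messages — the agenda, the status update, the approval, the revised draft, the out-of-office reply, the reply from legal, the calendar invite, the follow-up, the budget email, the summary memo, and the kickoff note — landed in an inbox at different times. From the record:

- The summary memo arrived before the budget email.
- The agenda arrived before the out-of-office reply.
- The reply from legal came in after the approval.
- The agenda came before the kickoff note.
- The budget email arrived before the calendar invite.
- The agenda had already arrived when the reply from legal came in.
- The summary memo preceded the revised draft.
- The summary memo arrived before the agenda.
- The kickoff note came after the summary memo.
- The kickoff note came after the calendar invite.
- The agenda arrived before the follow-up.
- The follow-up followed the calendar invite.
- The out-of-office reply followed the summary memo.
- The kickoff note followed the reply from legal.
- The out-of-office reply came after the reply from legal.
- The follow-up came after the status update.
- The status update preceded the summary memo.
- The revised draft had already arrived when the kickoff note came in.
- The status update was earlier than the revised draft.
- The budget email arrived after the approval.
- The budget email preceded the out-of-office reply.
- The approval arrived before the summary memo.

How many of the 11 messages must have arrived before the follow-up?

6

Directly stated before the follow-up: the agenda, the calendar invite, and the status update.
The approval reaches the follow-up via the approval → the summary memo → the agenda → the follow-up.
The budget email reaches the follow-up via the budget email → the calendar invite → the follow-up.
The summary memo reaches the follow-up via the summary memo → the agenda → the follow-up.
No chain forces the out-of-office reply (or any of the others) ahead of the follow-up.
That's the agenda, the approval, the budget email, the calendar invite, the status update, and the summary memo — 6 in all.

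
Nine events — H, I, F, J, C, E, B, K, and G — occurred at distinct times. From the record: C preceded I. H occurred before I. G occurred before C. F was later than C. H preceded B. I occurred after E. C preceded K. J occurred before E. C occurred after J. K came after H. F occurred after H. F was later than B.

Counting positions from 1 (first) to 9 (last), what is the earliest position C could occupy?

G and J must both come before C — 2 forced predecessors.
Nothing else is forced ahead of C, so its earliest slot is position 2 + 1 = 3.

3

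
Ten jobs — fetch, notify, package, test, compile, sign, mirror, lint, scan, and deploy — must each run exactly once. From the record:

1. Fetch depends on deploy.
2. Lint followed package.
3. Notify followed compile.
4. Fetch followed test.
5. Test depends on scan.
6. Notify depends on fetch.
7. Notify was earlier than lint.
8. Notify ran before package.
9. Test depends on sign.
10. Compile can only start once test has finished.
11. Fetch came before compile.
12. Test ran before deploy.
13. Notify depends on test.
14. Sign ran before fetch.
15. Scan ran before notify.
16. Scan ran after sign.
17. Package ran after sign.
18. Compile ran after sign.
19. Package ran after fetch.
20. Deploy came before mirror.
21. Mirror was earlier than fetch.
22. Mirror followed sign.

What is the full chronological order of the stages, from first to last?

sign, scan, test, deploy, mirror, fetch, compile, notify, package, lint

The constraints fix every adjacent pair, so only one ordering works:
sign → scan → test → deploy → mirror → fetch → compile → notify → package → lint.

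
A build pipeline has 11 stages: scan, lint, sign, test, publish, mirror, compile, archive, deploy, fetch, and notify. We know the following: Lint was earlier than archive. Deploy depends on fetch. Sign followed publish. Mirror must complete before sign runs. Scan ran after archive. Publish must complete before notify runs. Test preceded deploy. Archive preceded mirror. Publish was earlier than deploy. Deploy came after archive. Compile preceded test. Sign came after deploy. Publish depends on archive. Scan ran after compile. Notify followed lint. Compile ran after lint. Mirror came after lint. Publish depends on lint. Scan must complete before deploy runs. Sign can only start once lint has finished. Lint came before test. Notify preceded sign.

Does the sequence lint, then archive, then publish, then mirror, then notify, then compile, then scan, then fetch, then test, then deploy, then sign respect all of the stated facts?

Check each stated constraint against the proposed order — e.g. publish is ahead of sign; lint is ahead of sign. Every pair is in the required order; nothing is violated.

yes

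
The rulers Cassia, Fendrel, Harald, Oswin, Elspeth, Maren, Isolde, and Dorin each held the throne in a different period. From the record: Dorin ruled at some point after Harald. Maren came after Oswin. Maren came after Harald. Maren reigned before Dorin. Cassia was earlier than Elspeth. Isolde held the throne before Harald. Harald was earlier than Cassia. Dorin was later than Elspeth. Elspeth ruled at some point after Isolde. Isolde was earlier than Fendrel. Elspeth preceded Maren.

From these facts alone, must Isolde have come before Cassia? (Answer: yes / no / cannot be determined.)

yes

Chain the constraints: Isolde → Harald → Cassia. Each link is directly stated, so Isolde comes before Cassia.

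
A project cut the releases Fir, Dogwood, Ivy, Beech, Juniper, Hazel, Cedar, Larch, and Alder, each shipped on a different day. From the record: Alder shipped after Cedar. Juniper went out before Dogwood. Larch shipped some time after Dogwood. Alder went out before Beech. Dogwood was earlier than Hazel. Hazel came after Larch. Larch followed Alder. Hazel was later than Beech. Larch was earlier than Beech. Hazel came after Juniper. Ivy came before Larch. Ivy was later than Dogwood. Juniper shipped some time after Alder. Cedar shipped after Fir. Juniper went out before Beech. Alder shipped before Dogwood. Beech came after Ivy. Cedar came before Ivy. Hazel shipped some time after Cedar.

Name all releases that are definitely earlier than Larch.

Alder, Cedar, Dogwood, Fir, Ivy, Juniper

Directly stated before Larch: Alder, Dogwood, and Ivy.
Cedar reaches Larch via Cedar → Ivy → Larch.
Fir reaches Larch via Fir → Cedar → Ivy → Larch.
Juniper reaches Larch via Juniper → Dogwood → Larch.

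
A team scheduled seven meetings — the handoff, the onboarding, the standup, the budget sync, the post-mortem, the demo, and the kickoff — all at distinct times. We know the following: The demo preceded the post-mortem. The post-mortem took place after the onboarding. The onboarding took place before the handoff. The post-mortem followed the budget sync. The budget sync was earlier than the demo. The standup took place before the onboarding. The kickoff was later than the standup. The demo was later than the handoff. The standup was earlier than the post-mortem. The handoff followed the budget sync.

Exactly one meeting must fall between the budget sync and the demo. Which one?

Tracing the constraints gives the budget sync → the handoff → the demo, so the handoff sits after the budget sync and before the demo.
No other meeting is forced both after the budget sync and before the demo.

the handoff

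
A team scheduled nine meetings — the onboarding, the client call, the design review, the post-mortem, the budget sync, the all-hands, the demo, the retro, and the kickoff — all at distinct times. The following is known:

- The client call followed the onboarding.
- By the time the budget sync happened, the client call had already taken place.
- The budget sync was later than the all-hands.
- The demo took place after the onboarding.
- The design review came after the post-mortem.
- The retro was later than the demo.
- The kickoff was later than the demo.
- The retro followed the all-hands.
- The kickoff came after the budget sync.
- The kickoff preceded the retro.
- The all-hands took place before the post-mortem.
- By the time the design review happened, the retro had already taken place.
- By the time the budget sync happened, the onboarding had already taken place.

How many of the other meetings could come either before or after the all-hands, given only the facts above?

Forced after the all-hands: the budget sync, the design review, the kickoff, the post-mortem, and the retro.
That leaves the client call, the demo, and the onboarding with no forced order relative to the all-hands — 3.

3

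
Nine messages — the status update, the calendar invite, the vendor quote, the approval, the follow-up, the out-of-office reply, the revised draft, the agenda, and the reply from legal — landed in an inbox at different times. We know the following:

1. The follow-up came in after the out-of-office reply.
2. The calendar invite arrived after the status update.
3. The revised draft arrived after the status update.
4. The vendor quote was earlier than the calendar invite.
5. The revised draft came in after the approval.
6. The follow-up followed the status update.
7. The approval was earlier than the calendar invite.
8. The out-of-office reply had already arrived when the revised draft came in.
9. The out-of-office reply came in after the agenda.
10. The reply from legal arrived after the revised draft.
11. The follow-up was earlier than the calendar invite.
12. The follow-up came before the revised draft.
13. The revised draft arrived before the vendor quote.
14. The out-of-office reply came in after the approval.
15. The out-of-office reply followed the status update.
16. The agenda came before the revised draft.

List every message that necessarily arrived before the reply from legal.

Directly stated before the reply from legal: the revised draft.
The agenda reaches the reply from legal via the agenda → the revised draft → the reply from legal.
The approval reaches the reply from legal via the approval → the revised draft → the reply from legal.
The follow-up reaches the reply from legal via the follow-up → the revised draft → the reply from legal.
Likewise the out-of-office reply and the status update each reach the reply from legal by chaining the stated constraints.
No chain forces the vendor quote (or any of the others) ahead of the reply from legal.

the agenda, the approval, the follow-up, the out-of-office reply, the revised draft, the status update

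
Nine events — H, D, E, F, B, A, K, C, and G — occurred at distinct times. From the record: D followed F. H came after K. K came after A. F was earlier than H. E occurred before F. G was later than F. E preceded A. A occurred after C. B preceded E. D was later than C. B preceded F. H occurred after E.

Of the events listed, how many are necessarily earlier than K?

Directly stated before K: A.
B reaches K via B → E → A → K.
C reaches K via C → A → K.
E reaches K via E → A → K.
No chain forces G (or any of the others) ahead of K.
That's A, B, C, and E — 4 in all.

4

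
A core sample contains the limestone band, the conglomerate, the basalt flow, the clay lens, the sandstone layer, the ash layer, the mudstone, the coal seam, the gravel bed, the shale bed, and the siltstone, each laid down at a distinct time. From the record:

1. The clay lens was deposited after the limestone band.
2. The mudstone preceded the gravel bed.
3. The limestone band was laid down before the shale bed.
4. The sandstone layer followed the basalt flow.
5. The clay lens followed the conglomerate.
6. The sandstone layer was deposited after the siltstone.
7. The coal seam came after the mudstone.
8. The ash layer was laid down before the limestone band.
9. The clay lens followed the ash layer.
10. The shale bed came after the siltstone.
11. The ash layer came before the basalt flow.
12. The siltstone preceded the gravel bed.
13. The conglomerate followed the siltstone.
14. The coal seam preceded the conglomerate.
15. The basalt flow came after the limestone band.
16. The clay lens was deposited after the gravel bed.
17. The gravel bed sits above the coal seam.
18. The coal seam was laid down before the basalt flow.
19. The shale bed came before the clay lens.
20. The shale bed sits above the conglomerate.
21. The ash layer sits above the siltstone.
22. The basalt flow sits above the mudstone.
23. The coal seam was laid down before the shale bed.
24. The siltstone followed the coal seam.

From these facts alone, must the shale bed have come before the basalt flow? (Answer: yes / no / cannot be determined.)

cannot be determined

No chain of stated constraints runs from the shale bed to the basalt flow, and none runs from the basalt flow to the shale bed either.
So the relative order of the shale bed and the basalt flow is not fixed by the given facts.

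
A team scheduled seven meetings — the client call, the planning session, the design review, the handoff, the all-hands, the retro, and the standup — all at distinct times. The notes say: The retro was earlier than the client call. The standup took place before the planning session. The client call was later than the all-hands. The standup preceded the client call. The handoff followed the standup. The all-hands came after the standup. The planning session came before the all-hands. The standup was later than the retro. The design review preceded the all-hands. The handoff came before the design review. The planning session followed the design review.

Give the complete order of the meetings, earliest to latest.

The constraints fix every adjacent pair, so only one ordering works:
the retro → the standup → the handoff → the design review → the planning session → the all-hands → the client call.

the retro, the standup, the handoff, the design review, the planning session, the all-hands, the client call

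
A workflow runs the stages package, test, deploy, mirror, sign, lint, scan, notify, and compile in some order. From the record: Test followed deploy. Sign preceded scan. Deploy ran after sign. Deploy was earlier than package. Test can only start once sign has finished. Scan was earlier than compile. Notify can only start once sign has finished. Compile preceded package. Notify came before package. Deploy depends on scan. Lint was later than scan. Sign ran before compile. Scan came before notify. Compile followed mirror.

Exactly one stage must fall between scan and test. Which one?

Tracing the constraints gives scan → deploy → test, so deploy sits after scan and before test.
No other stage is forced both after scan and before test.

deploy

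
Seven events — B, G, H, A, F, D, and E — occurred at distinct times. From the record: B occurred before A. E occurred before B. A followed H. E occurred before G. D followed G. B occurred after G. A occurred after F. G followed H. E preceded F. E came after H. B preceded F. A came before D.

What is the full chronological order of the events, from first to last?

The constraints fix every adjacent pair, so only one ordering works:
H → E → G → B → F → A → D.

H, E, G, B, F, A, D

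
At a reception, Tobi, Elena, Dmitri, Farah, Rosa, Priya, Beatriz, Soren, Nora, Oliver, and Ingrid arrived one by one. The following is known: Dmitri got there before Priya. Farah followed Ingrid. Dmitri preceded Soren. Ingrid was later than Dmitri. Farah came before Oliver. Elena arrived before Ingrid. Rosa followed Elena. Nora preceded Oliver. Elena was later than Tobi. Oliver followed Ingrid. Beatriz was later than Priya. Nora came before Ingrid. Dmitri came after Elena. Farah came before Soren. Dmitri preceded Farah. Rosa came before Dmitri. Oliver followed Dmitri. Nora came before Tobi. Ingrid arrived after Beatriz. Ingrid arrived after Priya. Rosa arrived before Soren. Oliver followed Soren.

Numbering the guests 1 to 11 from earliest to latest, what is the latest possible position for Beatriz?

7

Beatriz must come before Farah, Ingrid, Oliver, and Soren — 4 guests forced after them.
Everything else can be placed before Beatriz in some valid order, so Beatriz can sit as late as position 11 − 4 = 7.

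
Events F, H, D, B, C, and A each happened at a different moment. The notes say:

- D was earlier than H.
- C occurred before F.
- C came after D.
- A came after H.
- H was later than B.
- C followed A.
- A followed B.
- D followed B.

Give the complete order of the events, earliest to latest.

The constraints fix every adjacent pair, so only one ordering works:
B → D → H → A → C → F.

B, D, H, A, C, F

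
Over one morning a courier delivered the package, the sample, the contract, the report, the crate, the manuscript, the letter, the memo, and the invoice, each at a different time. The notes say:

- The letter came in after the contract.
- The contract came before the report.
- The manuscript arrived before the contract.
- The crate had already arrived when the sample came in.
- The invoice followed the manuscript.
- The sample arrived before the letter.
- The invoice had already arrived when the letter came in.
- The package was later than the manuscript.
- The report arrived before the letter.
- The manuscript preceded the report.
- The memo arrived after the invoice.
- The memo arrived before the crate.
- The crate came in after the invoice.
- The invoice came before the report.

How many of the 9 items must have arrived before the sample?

4

Directly stated before the sample: the crate.
The invoice reaches the sample via the invoice → the crate → the sample.
The manuscript reaches the sample via the manuscript → the invoice → the crate → the sample.
The memo reaches the sample via the memo → the crate → the sample.
That's the crate, the invoice, the manuscript, and the memo — 4 in all.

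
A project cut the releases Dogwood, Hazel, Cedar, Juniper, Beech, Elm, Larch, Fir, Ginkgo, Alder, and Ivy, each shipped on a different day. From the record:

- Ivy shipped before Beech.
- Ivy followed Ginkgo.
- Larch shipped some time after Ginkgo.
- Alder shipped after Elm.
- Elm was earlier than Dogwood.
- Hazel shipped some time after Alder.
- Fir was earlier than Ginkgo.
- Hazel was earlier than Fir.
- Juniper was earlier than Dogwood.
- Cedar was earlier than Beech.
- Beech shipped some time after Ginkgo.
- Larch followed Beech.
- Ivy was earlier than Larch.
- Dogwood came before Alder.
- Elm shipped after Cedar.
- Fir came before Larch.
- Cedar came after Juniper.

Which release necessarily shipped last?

Every other release has a chain of constraints placing it before Larch, so Larch is last.

Larch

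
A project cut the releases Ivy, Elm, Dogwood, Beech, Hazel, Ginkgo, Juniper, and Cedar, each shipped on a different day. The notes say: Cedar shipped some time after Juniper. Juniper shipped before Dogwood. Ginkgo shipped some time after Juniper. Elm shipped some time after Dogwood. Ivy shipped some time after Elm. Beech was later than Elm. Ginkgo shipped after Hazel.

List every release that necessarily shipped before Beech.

Dogwood, Elm, Juniper

Directly stated before Beech: Elm.
Dogwood reaches Beech via Dogwood → Elm → Beech.
Juniper reaches Beech via Juniper → Dogwood → Elm → Beech.
No chain forces Cedar (or any of the others) ahead of Beech.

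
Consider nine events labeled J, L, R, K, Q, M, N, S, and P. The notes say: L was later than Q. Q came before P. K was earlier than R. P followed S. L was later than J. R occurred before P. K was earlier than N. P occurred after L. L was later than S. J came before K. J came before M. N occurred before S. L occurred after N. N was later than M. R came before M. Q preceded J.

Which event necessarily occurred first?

Q

Q has a chain of constraints placing it before every other event, so Q must be first.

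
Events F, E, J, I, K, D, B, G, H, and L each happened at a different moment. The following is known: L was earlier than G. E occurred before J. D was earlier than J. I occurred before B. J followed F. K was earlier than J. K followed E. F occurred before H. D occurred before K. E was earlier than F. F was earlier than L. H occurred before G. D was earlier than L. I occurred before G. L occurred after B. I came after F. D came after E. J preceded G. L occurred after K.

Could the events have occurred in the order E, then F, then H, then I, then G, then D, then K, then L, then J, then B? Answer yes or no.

no

The constraints require L before G, but in the proposed sequence G appears ahead of L. That one violation is enough.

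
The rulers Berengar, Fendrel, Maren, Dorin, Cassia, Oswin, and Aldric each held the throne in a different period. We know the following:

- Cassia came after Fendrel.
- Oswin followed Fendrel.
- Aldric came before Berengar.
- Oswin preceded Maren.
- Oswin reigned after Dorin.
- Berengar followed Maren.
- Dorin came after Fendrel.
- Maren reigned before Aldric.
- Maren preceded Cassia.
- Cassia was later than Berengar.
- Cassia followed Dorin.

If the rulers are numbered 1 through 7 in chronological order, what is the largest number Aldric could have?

5

Aldric must come before Berengar and Cassia — 2 rulers forced after them.
Everything else can be placed before Aldric in some valid order, so Aldric can sit as late as position 7 − 2 = 5.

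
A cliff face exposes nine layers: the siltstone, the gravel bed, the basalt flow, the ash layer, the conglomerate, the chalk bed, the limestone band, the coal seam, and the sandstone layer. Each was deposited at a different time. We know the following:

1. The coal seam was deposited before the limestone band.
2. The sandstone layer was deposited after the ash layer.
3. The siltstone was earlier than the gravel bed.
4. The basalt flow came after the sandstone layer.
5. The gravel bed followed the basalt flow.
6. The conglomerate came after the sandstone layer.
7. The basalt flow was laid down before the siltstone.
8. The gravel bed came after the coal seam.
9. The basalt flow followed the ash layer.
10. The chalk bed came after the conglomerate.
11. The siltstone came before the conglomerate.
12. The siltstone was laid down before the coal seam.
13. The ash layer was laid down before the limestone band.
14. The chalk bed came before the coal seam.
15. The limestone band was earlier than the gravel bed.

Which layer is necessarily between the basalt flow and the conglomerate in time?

Tracing the constraints gives the basalt flow → the siltstone → the conglomerate, so the siltstone sits after the basalt flow and before the conglomerate.
No other layer is forced both after the basalt flow and before the conglomerate.

the siltstone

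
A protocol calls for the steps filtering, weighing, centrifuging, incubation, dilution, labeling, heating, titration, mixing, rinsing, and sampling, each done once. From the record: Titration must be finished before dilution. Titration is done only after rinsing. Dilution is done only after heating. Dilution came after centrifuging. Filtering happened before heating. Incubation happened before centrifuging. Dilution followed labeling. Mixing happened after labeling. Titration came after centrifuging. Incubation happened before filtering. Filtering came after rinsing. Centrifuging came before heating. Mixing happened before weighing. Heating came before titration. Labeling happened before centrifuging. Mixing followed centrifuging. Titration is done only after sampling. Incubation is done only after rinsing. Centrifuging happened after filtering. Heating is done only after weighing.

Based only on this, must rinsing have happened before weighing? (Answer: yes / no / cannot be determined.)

yes

Chain the constraints: rinsing → filtering → centrifuging → mixing → weighing. Each link is directly stated, so rinsing comes before weighing.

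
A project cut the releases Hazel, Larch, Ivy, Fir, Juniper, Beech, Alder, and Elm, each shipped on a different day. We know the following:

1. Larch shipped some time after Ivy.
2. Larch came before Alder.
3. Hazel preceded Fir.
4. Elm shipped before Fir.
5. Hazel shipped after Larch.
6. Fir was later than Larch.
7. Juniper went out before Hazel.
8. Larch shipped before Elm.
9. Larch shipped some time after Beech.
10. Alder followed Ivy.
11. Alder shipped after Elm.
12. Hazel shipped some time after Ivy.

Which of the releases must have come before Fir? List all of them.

Directly stated before Fir: Elm, Hazel, and Larch.
Beech reaches Fir via Beech → Larch → Fir.
Ivy reaches Fir via Ivy → Hazel → Fir.
Juniper reaches Fir via Juniper → Hazel → Fir.
No chain forces Alder ahead of Fir.

Beech, Elm, Hazel, Ivy, Juniper, Larch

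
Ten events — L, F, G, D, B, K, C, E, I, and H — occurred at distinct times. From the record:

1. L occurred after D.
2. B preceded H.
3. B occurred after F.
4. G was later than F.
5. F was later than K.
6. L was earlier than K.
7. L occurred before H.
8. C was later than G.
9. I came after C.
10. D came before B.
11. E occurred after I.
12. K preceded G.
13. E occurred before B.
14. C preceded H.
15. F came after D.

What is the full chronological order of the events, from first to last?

D, L, K, F, G, C, I, E, B, H

The constraints fix every adjacent pair, so only one ordering works:
D → L → K → F → G → C → I → E → B → H.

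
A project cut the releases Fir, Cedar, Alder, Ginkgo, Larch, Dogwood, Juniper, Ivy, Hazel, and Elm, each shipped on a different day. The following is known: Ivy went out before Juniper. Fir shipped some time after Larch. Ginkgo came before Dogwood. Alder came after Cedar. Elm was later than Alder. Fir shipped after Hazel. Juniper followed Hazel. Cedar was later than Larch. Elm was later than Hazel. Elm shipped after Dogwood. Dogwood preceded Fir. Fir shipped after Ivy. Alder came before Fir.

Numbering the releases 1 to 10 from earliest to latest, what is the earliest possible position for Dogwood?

2

Ginkgo must come before Dogwood — 1 forced predecessor.
Nothing else is forced ahead of Dogwood, so its earliest slot is position 1 + 1 = 2.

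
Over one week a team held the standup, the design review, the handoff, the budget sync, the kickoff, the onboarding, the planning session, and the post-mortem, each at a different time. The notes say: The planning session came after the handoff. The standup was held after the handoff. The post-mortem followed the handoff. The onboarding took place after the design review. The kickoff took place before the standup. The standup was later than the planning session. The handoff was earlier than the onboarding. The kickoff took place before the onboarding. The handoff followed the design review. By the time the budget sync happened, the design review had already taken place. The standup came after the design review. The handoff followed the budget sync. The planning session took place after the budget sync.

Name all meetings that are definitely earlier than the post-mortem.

Directly stated before the post-mortem: the handoff.
The budget sync reaches the post-mortem via the budget sync → the handoff → the post-mortem.
The design review reaches the post-mortem via the design review → the handoff → the post-mortem.
No chain forces the onboarding (or any of the others) ahead of the post-mortem.

the budget sync, the design review, the handoff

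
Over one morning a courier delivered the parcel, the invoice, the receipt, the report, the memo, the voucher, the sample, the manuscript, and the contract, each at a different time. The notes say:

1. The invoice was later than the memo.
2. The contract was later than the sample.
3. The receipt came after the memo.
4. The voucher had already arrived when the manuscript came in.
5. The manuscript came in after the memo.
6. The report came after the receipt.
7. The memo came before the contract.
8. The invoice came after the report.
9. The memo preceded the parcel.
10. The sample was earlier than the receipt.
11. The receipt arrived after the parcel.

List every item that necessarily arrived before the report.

Directly stated before the report: the receipt.
The memo reaches the report via the memo → the receipt → the report.
The parcel reaches the report via the parcel → the receipt → the report.
The sample reaches the report via the sample → the receipt → the report.
No chain forces the manuscript (or any of the others) ahead of the report.

the memo, the parcel, the receipt, the sample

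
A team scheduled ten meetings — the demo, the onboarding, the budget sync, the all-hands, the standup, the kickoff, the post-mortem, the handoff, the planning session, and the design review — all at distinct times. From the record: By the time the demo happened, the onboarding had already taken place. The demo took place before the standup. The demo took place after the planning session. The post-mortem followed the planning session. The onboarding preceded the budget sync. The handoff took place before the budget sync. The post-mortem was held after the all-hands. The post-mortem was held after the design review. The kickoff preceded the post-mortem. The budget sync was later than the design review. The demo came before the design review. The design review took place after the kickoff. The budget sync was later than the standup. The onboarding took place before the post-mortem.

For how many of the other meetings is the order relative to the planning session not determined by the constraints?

4

Forced after the planning session: the budget sync, the demo, the design review, the post-mortem, and the standup.
That leaves the all-hands, the handoff, the kickoff, and the onboarding with no forced order relative to the planning session — 4.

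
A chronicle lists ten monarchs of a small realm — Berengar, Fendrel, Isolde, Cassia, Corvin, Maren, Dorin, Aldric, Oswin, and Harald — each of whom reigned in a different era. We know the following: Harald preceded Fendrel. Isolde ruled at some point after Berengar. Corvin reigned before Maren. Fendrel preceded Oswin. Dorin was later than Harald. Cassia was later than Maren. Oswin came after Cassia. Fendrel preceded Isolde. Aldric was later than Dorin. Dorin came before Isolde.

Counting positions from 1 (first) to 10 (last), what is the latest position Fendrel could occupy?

8

Fendrel must come before Isolde and Oswin — 2 rulers forced after them.
Everything else can be placed before Fendrel in some valid order, so Fendrel can sit as late as position 10 − 2 = 8.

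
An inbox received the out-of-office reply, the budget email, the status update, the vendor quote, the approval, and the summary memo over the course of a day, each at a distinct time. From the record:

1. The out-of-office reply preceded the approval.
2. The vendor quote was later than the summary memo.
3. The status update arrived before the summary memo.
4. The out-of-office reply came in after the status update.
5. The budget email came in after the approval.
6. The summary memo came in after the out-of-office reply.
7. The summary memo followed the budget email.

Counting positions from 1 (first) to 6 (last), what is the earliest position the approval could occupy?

The out-of-office reply and the status update must both come before the approval — 2 forced predecessors.
Nothing else is forced ahead of the approval, so its earliest slot is position 2 + 1 = 3.

3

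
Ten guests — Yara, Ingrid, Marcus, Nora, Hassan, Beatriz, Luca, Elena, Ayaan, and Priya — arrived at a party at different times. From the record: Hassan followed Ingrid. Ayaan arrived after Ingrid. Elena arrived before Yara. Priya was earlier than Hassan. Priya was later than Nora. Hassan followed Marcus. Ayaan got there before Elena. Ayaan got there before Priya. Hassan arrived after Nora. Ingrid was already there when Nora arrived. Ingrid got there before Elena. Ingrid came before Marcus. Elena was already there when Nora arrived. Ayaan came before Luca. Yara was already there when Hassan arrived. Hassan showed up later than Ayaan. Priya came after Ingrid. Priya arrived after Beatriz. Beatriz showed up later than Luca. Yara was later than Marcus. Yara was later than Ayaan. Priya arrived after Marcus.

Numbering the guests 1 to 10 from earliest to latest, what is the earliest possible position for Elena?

Ayaan and Ingrid must both come before Elena — 2 forced predecessors.
Nothing else is forced ahead of Elena, so their earliest slot is position 2 + 1 = 3.

3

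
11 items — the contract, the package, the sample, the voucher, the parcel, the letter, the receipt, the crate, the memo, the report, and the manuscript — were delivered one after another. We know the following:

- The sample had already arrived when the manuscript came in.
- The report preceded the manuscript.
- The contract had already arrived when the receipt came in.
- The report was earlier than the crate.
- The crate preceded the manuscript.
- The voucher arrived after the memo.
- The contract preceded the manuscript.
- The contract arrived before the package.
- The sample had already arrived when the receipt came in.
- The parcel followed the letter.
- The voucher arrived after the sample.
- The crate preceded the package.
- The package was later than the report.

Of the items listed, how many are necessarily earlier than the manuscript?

4

Directly stated before the manuscript: the contract, the crate, the report, and the sample.
No chain forces the package (or any of the others) ahead of the manuscript.
That's the contract, the crate, the report, and the sample — 4 in all.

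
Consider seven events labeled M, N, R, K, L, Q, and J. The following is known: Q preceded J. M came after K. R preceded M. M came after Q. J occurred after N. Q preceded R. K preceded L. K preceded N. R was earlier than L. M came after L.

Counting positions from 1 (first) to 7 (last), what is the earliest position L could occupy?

K, Q, and R must all come before L — 3 forced predecessors.
Nothing else is forced ahead of L, so its earliest slot is position 3 + 1 = 4.

4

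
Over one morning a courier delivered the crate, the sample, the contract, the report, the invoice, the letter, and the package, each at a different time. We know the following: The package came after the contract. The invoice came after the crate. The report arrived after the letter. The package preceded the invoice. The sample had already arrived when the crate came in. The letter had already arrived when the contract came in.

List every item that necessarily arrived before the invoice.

the contract, the crate, the letter, the package, the sample

Directly stated before the invoice: the crate and the package.
The contract reaches the invoice via the contract → the package → the invoice.
The letter reaches the invoice via the letter → the contract → the package → the invoice.
The sample reaches the invoice via the sample → the crate → the invoice.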